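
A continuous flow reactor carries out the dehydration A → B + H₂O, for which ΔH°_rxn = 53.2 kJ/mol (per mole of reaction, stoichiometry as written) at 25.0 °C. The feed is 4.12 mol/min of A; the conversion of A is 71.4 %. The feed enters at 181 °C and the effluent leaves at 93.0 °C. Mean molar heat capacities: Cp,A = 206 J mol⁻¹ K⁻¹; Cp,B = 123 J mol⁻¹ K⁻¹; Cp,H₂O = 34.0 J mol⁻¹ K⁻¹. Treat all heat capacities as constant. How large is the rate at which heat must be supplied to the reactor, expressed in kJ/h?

Q_in = 4320 kJ/h

Extent of reaction ξ = 0.714 × 4.12 = 2.9417 mol/min
Reaction term: ξ·ΔH°_rxn = 2.9417 × 53.2 = 156.5 kJ/min
Sensible, feed 181→25 °C: -132.4 kJ/min
Outlet flows (mol/min): A 1.1783, B 2.9417, H₂O 2.9417
Sensible, products 25→93.0 °C: 47.911 kJ/min
Q = ΔH = 72.008 kJ/min = 1.2001 kW
Heat supplied = 4320.5 kJ/h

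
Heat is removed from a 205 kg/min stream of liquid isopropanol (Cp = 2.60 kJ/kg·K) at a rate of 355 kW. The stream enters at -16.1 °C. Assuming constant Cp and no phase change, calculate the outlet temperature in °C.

Q = 355 kW = 21300 kJ/min
ΔT = Q/(ṁ·Cp) = 21300/(205×2.60) = 39.962 K
T_out = -16.1 − 39.962 = -56.062 °C

T_out = -56.1 °C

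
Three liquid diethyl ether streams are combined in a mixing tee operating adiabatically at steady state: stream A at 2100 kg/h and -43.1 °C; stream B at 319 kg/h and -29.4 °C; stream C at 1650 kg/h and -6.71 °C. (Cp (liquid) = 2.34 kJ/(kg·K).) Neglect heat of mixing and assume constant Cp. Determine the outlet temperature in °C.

No heat crosses the boundary, so H_out = H_in.
T_out = Σ ṁᵢCp,ᵢTᵢ / Σ ṁᵢCp,ᵢ
      = -259650 / 9521.5 = -27.27 °C

T_out = -27.3 °C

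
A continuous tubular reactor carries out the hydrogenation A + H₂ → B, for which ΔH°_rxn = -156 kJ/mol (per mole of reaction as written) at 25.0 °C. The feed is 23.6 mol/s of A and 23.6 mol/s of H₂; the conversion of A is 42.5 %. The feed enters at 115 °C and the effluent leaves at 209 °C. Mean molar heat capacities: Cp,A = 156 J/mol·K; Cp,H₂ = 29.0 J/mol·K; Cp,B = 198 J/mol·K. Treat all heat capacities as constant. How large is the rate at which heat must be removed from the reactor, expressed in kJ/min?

Extent of reaction ξ = 0.425 × 23.6 = 10.03 mol/s
Reaction term: ξ·ΔH°_rxn = 10.03 × -156 = -1564.7 kJ/s
Sensible, feed 115→25 °C: -392.94 kJ/s
Outlet flows (mol/s): A 13.57, H₂ 13.57, B 10.03
Sensible, products 25→209 °C: 827.34 kJ/s
Q = ΔH = -1130.3 kJ/s = -1130.3 kW
Heat removed = 67817 kJ/min

Q_out = 67800 kJ/min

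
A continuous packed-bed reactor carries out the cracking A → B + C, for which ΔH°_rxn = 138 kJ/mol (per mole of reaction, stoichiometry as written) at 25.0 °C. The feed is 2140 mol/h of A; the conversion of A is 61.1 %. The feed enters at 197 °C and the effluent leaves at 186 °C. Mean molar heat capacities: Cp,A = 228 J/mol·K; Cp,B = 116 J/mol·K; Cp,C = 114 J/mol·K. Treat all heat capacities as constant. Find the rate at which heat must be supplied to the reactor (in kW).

Extent of reaction ξ = 0.611 × 2140 = 1307.5 mol/h
Reaction term: ξ·ΔH°_rxn = 1307.5 × 138 = 180440 kJ/h
Sensible, feed 197→25 °C: -83922 kJ/h
Outlet flows (mol/h): A 832.46, B 1307.5, C 1307.5
Sensible, products 25→186 °C: 78976 kJ/h
Q = ΔH = 175490 kJ/h = 48.748 kW
Heat supplied = 48.748 kW

Q_in = 48.7 kW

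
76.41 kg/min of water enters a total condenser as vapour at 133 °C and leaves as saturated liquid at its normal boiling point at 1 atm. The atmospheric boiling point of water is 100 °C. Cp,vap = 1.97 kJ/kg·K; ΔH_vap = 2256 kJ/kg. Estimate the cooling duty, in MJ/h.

Q_c = 10600 MJ/h

vapour 133→100 °C: -65.01 kJ/kg
condensation at 100 °C: -2256 kJ/kg
Δh = -65.01 + -2256 = -2321 kJ/kg
Q = ṁ·Δh = 76.41 kg/min × -2321 kJ/kg = -177350 kJ/min
|Q| = 2955.8 kW = 10641 MJ/h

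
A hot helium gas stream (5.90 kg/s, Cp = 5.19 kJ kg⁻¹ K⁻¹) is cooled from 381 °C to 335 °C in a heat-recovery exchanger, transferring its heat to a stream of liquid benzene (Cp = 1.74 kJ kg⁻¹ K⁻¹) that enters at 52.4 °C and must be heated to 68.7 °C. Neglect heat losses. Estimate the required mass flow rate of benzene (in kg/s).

Heat released by hot stream: Q = 5.90 × 5.19 × (381 − 335) = 1408.6 kJ/s
Energy balance on cold side (adiabatic exchanger): Q = ṁ_c·Cp_c·(T_c,out − T_c,in)
ṁ_c = 1408.6 / [1.74 × (68.7 − 52.4)] = 49.664 kg/s

ṁ_c = 49.7 kg/s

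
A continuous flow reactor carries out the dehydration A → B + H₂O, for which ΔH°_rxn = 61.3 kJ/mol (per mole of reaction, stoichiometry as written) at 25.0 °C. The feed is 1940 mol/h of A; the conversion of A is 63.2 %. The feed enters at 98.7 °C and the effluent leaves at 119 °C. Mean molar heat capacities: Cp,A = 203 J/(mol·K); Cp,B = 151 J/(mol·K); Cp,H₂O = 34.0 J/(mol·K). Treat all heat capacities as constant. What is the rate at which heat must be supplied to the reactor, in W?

Extent of reaction ξ = 0.632 × 1940 = 1226.1 mol/h
Reaction term: ξ·ΔH°_rxn = 1226.1 × 61.3 = 75159 kJ/h
Sensible, feed 98.7→25 °C: -29025 kJ/h
Outlet flows (mol/h): A 713.92, B 1226.1, H₂O 1226.1
Sensible, products 25→119 °C: 34945 kJ/h
Q = ΔH = 81079 kJ/h = 22.522 kW
Heat supplied = 22522 W

Q_in = 22500 W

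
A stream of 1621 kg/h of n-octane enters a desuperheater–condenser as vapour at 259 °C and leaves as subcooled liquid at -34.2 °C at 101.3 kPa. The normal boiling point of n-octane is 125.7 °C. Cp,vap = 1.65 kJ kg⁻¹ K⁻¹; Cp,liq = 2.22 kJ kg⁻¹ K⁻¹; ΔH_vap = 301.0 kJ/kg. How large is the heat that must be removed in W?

vapour 259→125.7 °C: -219.94 kJ/kg
condensation at 125.7 °C: -301 kJ/kg
liquid 125.7→-34.2 °C: -354.98 kJ/kg
Δh = -219.94 + -301 + -354.98 = -875.92 kJ/kg
Q = ṁ·Δh = 1621 kg/h × -875.92 kJ/kg = -1.4199e+06 kJ/h
|Q| = 394.41 kW = 394410 W

Q_c = 394000 W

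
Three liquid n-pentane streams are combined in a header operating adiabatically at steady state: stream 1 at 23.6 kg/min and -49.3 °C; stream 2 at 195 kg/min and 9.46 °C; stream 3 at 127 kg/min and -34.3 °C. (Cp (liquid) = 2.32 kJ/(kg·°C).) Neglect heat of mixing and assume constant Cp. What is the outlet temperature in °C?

Adiabatic, steady state ⇒ Σ ṁᵢCp,ᵢ(T_out − Tᵢ) = 0
T_out = Σ ṁᵢCp,ᵢTᵢ / Σ ṁᵢCp,ᵢ
      = -8525.7 / 801.79 = -10.633 °C

T_out = -10.6 °C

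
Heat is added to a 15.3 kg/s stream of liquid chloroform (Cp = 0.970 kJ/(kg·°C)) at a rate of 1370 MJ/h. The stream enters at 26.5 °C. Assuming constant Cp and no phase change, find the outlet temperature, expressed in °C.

Q = 1370 MJ/h = 380.56 kJ/s
ΔT = Q/(ṁ·Cp) = 380.56/(15.3×0.970) = 25.642 K
T_out = 26.5 + 25.642 = 52.142 °C

T_out = 52.1 °C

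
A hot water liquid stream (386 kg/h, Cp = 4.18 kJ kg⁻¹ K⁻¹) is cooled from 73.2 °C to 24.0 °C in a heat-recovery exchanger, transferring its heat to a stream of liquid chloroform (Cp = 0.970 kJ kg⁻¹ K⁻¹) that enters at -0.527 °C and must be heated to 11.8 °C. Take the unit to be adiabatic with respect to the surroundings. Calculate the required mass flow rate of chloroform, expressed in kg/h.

Heat released by hot stream: Q = 386 × 4.18 × (73.2 − 24.0) = 79383 kJ/h
Energy balance on cold side (adiabatic exchanger): Q = ṁ_c·Cp_c·(T_c,out − T_c,in)
ṁ_c = 79383 / [0.970 × (11.8 − -0.527)] = 6639 kg/h

ṁ_c = 6640 kg/h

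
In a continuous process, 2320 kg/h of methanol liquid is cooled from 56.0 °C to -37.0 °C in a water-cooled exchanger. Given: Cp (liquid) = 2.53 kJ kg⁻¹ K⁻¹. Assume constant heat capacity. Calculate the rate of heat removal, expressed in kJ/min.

Q_c = 9100 kJ/min

Q = ṁ·Cp·ΔT = 2320 × 2.53 × (-37.0 − 56.0) = -545870 kJ/h
Converting: 545870 / 3600 s = 151.63 kW
Cooling duty = 9097.9 kJ/min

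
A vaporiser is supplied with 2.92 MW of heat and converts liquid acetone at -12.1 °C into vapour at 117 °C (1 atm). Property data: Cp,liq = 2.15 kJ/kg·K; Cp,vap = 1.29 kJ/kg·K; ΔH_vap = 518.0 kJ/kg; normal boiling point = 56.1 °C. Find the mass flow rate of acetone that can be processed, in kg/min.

ṁ = 236 kg/min

Δh = 2.15×(56.1−-12.1) + 518.0 + 1.29×(117−56.1) = 743.19 kJ/kg
Q = 2.92 MW = 2920 kJ/s = 175200 kJ/min
ṁ = Q/Δh = 175200 / 743.19 = 235.74 kg/min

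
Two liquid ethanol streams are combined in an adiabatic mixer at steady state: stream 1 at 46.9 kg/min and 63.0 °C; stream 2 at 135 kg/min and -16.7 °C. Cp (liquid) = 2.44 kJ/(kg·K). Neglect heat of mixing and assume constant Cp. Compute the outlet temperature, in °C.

Energy balance with Q = 0: Σ ṁᵢCp,ᵢ(T_out − Tᵢ) = 0
Σ ṁᵢCp,ᵢTᵢ = 46.9×2.44×63.0 + 135×2.44×-16.7 = 1708.5
Σ ṁᵢCp,ᵢ = 46.9×2.44 + 135×2.44 = 443.84
T_out = 1708.5 / 443.84 = 3.8494 °C

T_out = 3.85 °C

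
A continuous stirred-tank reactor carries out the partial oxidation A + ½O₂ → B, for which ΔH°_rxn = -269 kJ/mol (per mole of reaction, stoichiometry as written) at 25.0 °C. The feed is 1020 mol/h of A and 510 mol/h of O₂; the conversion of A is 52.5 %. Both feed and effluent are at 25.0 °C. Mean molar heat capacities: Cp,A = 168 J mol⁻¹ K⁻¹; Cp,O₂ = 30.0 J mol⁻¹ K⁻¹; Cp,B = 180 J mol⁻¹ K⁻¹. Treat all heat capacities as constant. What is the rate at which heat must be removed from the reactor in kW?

Q_out = 40.0 kW

Extent of reaction ξ = 0.525 × 1020 = 535.5 mol/h
Reaction term: ξ·ΔH°_rxn = 535.5 × -269 = -144050 kJ/h
Q = ΔH = -144050 kJ/h = -40.014 kW
Heat removed = 40.014 kW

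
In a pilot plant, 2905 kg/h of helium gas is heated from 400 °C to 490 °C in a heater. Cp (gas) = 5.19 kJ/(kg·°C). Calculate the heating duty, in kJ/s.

Q = 377 kJ/s

Q = ṁ·Cp·ΔT = 2905 × 5.19 × (490 − 400) = 1.3569e+06 kJ/h
Converting: 1.3569e+06 / 3600 s = 376.92 kW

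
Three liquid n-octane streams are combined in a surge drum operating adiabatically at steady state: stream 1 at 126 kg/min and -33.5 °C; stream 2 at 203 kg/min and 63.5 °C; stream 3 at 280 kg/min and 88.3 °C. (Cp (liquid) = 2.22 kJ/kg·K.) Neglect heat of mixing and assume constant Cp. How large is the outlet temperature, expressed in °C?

No heat crosses the boundary, so H_out = H_in.
Σ ṁᵢCp,ᵢTᵢ = 126×2.22×-33.5 + 203×2.22×63.5 + 280×2.22×88.3 = 74134
Σ ṁᵢCp,ᵢ = 126×2.22 + 203×2.22 + 280×2.22 = 1352
T_out = 74134 / 1352 = 54.833 °C

T_out = 54.8 °C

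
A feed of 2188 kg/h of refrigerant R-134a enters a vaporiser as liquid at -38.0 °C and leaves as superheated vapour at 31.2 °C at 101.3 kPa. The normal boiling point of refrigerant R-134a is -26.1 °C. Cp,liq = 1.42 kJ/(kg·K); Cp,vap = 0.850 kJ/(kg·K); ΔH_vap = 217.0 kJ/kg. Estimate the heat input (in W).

Q = 172000 W

liquid -38.0→-26.1 °C: 16.898 kJ/kg
vaporisation at -26.1 °C: 217 kJ/kg
vapour -26.1→31.2 °C: 48.705 kJ/kg
Δh = 16.898 + 217 + 48.705 = 282.6 kJ/kg
Q = ṁ·Δh = 2188 kg/h × 282.6 kJ/kg = 618340 kJ/h
|Q| = 171.76 kW = 171760 W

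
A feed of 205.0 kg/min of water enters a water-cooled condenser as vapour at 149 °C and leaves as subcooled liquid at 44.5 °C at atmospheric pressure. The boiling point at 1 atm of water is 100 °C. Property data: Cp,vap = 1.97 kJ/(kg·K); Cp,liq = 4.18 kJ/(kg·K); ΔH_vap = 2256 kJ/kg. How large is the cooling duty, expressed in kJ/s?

vapour 149→100 °C: -96.53 kJ/kg
condensation at 100 °C: -2256 kJ/kg
liquid 100→44.5 °C: -231.99 kJ/kg
Δh = -96.53 + -2256 + -231.99 = -2584.5 kJ/kg
Q = ṁ·Δh = 205.0 kg/min × -2584.5 kJ/kg = -529830 kJ/min
|Q| = 8830.4 kW

Q_c = 8830 kJ/s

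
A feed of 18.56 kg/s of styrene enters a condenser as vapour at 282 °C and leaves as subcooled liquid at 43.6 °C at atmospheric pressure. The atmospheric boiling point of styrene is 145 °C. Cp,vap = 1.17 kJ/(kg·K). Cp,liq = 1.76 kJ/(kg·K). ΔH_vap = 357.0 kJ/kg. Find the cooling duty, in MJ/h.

Q_c = 46500 MJ/h

vapour 282→145 °C: -160.29 kJ/kg
condensation at 145 °C: -357 kJ/kg
liquid 145→43.6 °C: -178.46 kJ/kg
Δh = -160.29 + -357 + -178.46 = -695.75 kJ/kg
Q = ṁ·Δh = 18.56 kg/s × -695.75 kJ/kg = -12913 kJ/s
|Q| = 12913 kW = 46487 MJ/h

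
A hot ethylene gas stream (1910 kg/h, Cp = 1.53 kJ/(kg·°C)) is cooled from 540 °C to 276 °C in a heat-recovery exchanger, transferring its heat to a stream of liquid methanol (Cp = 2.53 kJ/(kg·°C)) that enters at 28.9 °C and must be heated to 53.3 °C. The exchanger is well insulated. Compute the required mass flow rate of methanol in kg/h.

ṁ_c = 12500 kg/h

Heat released by hot stream: Q = 1910 × 1.53 × (540 − 276) = 771490 kJ/h
Energy balance on cold side (adiabatic exchanger): Q = ṁ_c·Cp_c·(T_c,out − T_c,in)
ṁ_c = 771490 / [2.53 × (53.3 − 28.9)] = 12497 kg/h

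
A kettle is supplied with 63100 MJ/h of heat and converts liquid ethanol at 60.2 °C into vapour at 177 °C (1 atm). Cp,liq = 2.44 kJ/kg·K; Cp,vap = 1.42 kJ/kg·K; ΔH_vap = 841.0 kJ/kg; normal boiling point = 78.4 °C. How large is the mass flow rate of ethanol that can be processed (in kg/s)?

Δh = 2.44×(78.4−60.2) + 841.0 + 1.42×(177−78.4) = 1025.4 kJ/kg
Q = 63100 MJ/h = 17528 kJ/s = 17528 kJ/s
ṁ = Q/Δh = 17528 / 1025.4 = 17.093 kg/s

ṁ = 17.1 kg/s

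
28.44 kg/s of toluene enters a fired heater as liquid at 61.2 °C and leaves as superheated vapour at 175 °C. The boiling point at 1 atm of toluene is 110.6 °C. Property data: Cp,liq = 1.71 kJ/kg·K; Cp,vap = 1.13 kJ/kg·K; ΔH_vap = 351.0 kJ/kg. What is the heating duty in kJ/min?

liquid 61.2→110.6 °C: 84.474 kJ/kg
vaporisation at 110.6 °C: 351 kJ/kg
vapour 110.6→175 °C: 72.772 kJ/kg
Δh = 84.474 + 351 + 72.772 = 508.25 kJ/kg
Q = ṁ·Δh = 28.44 kg/s × 508.25 kJ/kg = 14455 kJ/s
|Q| = 14455 kW = 867270 kJ/min

Q = 867000 kJ/min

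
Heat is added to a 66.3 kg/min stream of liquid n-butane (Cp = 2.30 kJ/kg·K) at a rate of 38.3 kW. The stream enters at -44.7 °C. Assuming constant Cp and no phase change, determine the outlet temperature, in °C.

Q = 38.3 kW = 2298 kJ/min
ΔT = Q/(ṁ·Cp) = 2298/(66.3×2.30) = 15.07 K
T_out = -44.7 + 15.07 = -29.63 °C

T_out = -29.6 °C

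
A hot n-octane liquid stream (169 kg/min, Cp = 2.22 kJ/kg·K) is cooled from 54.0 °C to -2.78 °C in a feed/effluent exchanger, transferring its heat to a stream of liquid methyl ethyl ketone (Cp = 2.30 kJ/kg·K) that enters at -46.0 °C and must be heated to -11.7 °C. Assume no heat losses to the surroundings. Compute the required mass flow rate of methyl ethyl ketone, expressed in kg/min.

Heat released by hot stream: Q = 169 × 2.22 × (54.0 − -2.78) = 21303 kJ/min
Energy balance on cold side (adiabatic exchanger): Q = ṁ_c·Cp_c·(T_c,out − T_c,in)
ṁ_c = 21303 / [2.30 × (-11.7 − -46.0)] = 270.03 kg/min

ṁ_c = 270 kg/min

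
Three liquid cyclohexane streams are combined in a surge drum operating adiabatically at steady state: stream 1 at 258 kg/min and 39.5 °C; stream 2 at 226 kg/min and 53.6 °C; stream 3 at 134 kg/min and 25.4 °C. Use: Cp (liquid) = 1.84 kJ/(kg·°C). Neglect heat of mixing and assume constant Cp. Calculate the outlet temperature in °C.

Energy balance with Q = 0: Σ ṁᵢCp,ᵢ(T_out − Tᵢ) = 0
T_out = Σ ṁᵢCp,ᵢTᵢ / Σ ṁᵢCp,ᵢ
      = 47303 / 1137.1 = 41.599 °C

T_out = 41.6 °C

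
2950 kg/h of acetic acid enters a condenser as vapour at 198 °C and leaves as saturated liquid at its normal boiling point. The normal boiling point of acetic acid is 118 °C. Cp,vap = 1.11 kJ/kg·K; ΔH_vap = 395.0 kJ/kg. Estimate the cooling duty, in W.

vapour 198→118 °C: -88.8 kJ/kg
condensation at 118 °C: -395 kJ/kg
Δh = -88.8 + -395 = -483.8 kJ/kg
Q = ṁ·Δh = 2950 kg/h × -483.8 kJ/kg = -1.4272e+06 kJ/h
|Q| = 396.45 kW = 396450 W

Q_c = 396000 W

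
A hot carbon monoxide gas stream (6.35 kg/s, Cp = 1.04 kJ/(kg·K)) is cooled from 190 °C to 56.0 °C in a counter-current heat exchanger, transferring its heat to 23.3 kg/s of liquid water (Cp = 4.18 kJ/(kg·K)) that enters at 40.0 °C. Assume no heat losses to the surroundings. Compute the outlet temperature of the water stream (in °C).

T_c,out = 49.1 °C

Heat released by hot stream: Q = 6.35 × 1.04 × (190 − 56.0) = 884.94 kJ/s
Energy balance on cold side (adiabatic exchanger): Q = ṁ_c·Cp_c·(T_c,out − T_c,in)
T_c,out = 40.0 + 884.94/(23.3 × 4.18) = 49.086 °C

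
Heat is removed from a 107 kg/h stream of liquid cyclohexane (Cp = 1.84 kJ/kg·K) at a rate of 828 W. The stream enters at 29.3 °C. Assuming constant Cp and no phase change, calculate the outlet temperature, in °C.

T_out = 14.2 °C

Q = 828 W = 2980.8 kJ/h
ΔT = Q/(ṁ·Cp) = 2980.8/(107×1.84) = 15.14 K
T_out = 29.3 − 15.14 = 14.16 °C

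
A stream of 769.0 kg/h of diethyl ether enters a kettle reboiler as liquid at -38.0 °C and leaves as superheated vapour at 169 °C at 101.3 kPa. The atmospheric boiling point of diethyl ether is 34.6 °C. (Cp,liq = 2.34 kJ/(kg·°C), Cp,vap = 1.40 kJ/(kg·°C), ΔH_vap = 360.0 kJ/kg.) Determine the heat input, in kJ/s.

liquid -38.0→34.6 °C: 169.88 kJ/kg
vaporisation at 34.6 °C: 360 kJ/kg
vapour 34.6→169 °C: 188.16 kJ/kg
Δh = 169.88 + 360 + 188.16 = 718.04 kJ/kg
Q = ṁ·Δh = 769.0 kg/h × 718.04 kJ/kg = 552180 kJ/h
|Q| = 153.38 kW

Q = 153 kJ/s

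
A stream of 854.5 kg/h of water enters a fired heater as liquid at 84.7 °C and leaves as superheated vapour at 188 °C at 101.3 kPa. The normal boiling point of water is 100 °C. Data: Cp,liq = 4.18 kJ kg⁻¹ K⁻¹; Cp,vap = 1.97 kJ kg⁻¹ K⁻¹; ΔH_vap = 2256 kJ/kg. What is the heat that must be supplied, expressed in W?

liquid 84.7→100 °C: 63.954 kJ/kg
vaporisation at 100 °C: 2256 kJ/kg
vapour 100→188 °C: 173.36 kJ/kg
Δh = 63.954 + 2256 + 173.36 = 2493.3 kJ/kg
Q = ṁ·Δh = 854.5 kg/h × 2493.3 kJ/kg = 2.1305e+06 kJ/h
|Q| = 591.82 kW = 591820 W

Q = 592000 W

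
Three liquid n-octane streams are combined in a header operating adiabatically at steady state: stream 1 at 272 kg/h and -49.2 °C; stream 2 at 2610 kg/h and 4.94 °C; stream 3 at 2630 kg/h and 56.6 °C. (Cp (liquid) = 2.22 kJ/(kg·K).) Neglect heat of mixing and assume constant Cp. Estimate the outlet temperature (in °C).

T_out = 26.9 °C

No heat crosses the boundary, so H_out = H_in.
T_out = Σ ṁᵢCp,ᵢTᵢ / Σ ṁᵢCp,ᵢ
      = 329380 / 12237 = 26.917 °C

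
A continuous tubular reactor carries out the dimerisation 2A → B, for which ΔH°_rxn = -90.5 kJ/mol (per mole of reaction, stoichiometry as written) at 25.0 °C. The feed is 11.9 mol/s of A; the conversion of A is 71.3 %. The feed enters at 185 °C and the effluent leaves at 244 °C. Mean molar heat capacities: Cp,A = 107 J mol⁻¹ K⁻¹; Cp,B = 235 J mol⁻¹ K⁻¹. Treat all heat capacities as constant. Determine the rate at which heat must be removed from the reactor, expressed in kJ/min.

Q_out = 17400 kJ/min

Extent of reaction ξ = 0.713 × 11.9 / 2 = 4.2424 mol/s
Reaction term: ξ·ΔH°_rxn = 4.2424 × -90.5 = -383.93 kJ/s
Sensible, feed 185→25 °C: -203.73 kJ/s
Outlet flows (mol/s): A 3.4153, B 4.2424
Sensible, products 25→244 °C: 298.36 kJ/s
Q = ΔH = -289.3 kJ/s = -289.3 kW
Heat removed = 17358 kJ/min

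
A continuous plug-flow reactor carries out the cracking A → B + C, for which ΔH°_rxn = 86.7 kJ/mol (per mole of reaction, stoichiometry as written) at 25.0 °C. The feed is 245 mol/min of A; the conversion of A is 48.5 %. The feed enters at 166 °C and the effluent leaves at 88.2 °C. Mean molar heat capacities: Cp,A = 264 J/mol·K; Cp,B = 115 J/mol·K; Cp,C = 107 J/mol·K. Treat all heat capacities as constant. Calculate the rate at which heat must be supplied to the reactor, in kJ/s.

Q_in = 82.6 kJ/s

Extent of reaction ξ = 0.485 × 245 = 118.83 mol/min
Reaction term: ξ·ΔH°_rxn = 118.83 × 86.7 = 10302 kJ/min
Sensible, feed 166→25 °C: -9119.9 kJ/min
Outlet flows (mol/min): A 126.17, B 118.83, C 118.83
Sensible, products 25→88.2 °C: 3772.4 kJ/min
Q = ΔH = 4954.6 kJ/min = 82.577 kW
Heat supplied = 82.577 kJ/s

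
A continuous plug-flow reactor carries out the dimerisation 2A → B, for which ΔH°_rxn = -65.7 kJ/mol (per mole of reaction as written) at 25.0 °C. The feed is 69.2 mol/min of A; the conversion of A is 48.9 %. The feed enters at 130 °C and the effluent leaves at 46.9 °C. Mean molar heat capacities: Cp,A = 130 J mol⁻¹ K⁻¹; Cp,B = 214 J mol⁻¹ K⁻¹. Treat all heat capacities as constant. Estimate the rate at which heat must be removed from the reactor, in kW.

Extent of reaction ξ = 0.489 × 69.2 / 2 = 16.919 mol/min
Reaction term: ξ·ΔH°_rxn = 16.919 × -65.7 = -1111.6 kJ/min
Sensible, feed 130→25 °C: -944.58 kJ/min
Outlet flows (mol/min): A 35.361, B 16.919
Sensible, products 25→46.9 °C: 179.97 kJ/min
Q = ΔH = -1876.2 kJ/min = -31.27 kW
Heat removed = 31.27 kW

Q_out = 31.3 kW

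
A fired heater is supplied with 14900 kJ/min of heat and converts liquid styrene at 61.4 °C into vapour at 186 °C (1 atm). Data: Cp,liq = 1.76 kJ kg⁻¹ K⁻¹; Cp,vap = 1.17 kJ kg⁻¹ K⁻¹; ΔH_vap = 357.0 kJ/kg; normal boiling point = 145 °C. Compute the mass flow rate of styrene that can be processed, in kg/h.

ṁ = 1620 kg/h

Δh = 1.76×(145−61.4) + 357.0 + 1.17×(186−145) = 552.11 kJ/kg
Q = 14900 kJ/min = 248.33 kJ/s = 894000 kJ/h
ṁ = Q/Δh = 894000 / 552.11 = 1619.3 kg/h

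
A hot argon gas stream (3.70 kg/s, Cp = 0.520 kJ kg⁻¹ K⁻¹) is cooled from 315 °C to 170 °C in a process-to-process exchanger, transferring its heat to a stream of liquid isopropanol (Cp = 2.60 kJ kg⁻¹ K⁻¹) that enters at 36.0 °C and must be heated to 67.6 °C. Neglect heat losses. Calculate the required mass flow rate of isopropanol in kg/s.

Heat released by hot stream: Q = 3.70 × 0.520 × (315 − 170) = 278.98 kJ/s
Energy balance on cold side (adiabatic exchanger): Q = ṁ_c·Cp_c·(T_c,out − T_c,in)
ṁ_c = 278.98 / [2.60 × (67.6 − 36.0)] = 3.3956 kg/s

ṁ_c = 3.40 kg/s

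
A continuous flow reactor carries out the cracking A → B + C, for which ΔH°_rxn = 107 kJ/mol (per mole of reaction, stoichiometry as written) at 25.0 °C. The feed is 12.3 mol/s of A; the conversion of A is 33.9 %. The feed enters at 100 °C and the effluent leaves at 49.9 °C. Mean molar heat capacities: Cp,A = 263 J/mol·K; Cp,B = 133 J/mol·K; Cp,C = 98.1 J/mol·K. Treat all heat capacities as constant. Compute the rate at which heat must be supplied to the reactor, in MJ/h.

Extent of reaction ξ = 0.339 × 12.3 = 4.1697 mol/s
Reaction term: ξ·ΔH°_rxn = 4.1697 × 107 = 446.16 kJ/s
Sensible, feed 100→25 °C: -242.62 kJ/s
Outlet flows (mol/s): A 8.1303, B 4.1697, C 4.1697
Sensible, products 25→49.9 °C: 77.237 kJ/s
Q = ΔH = 280.78 kJ/s = 280.78 kW
Heat supplied = 1010.8 MJ/h

Q_in = 1010 MJ/h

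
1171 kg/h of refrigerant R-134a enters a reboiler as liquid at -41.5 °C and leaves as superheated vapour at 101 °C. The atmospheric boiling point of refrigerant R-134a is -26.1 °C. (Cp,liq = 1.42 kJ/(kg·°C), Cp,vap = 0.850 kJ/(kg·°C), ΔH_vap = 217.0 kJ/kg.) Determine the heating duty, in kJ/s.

liquid -41.5→-26.1 °C: 21.868 kJ/kg
vaporisation at -26.1 °C: 217 kJ/kg
vapour -26.1→101 °C: 108.03 kJ/kg
Δh = 21.868 + 217 + 108.03 = 346.9 kJ/kg
Q = ṁ·Δh = 1171 kg/h × 346.9 kJ/kg = 406220 kJ/h
|Q| = 112.84 kW

Q = 113 kJ/s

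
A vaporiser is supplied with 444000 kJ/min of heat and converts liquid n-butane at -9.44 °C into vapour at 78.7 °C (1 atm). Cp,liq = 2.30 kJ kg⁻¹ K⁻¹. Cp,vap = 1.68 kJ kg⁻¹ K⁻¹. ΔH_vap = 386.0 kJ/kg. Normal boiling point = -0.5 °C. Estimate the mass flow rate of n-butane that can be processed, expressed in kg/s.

ṁ = 13.7 kg/s

Δh = 2.30×(-0.5−-9.44) + 386.0 + 1.68×(78.7−-0.5) = 539.62 kJ/kg
Q = 444000 kJ/min = 7400 kJ/s = 7400 kJ/s
ṁ = Q/Δh = 7400 / 539.62 = 13.713 kg/s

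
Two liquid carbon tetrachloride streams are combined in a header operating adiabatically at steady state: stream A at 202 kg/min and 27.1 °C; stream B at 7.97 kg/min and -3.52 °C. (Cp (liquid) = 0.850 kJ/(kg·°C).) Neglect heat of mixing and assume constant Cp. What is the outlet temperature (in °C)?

T_out = 25.9 °C

Adiabatic, steady state ⇒ Σ ṁᵢCp,ᵢ(T_out − Tᵢ) = 0
Σ ṁᵢCp,ᵢTᵢ = 202×0.850×27.1 + 7.97×0.850×-3.52 = 4629.2
Σ ṁᵢCp,ᵢ = 202×0.850 + 7.97×0.850 = 178.47
T_out = 4629.2 / 178.47 = 25.938 °C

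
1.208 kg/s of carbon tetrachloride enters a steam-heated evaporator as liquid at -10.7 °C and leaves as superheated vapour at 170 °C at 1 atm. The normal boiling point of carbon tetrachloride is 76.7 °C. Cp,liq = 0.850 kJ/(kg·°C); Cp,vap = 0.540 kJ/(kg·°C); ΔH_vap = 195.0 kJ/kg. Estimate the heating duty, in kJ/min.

liquid -10.7→76.7 °C: 74.29 kJ/kg
vaporisation at 76.7 °C: 195 kJ/kg
vapour 76.7→170 °C: 50.382 kJ/kg
Δh = 74.29 + 195 + 50.382 = 319.67 kJ/kg
Q = ṁ·Δh = 1.208 kg/s × 319.67 kJ/kg = 386.16 kJ/s
|Q| = 386.16 kW = 23170 kJ/min

Q = 23200 kJ/min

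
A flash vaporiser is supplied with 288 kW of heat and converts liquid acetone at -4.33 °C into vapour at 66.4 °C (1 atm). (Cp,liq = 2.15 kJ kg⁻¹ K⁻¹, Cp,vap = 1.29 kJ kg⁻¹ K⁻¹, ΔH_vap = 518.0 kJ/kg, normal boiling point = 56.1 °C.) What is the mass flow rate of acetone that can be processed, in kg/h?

ṁ = 1570 kg/h

Δh = 2.15×(56.1−-4.33) + 518.0 + 1.29×(66.4−56.1) = 661.21 kJ/kg
Q = 288 kW = 288 kJ/s = 1.0368e+06 kJ/h
ṁ = Q/Δh = 1.0368e+06 / 661.21 = 1568 kg/h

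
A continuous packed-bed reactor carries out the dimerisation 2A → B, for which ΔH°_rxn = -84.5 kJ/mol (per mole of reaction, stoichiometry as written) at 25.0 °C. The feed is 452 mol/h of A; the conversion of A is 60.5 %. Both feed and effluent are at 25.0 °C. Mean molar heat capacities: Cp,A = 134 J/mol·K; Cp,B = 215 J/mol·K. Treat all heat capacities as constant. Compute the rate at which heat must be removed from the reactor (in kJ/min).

Q_out = 193 kJ/min

Extent of reaction ξ = 0.605 × 452 / 2 = 136.73 mol/h
Reaction term: ξ·ΔH°_rxn = 136.73 × -84.5 = -11554 kJ/h
Q = ΔH = -11554 kJ/h = -3.2094 kW
Heat removed = 192.56 kJ/min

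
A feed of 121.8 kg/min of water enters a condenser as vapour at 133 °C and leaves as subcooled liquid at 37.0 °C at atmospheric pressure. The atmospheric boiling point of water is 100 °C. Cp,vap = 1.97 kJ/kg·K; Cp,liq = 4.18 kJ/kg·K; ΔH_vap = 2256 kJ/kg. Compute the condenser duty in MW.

vapour 133→100 °C: -65.01 kJ/kg
condensation at 100 °C: -2256 kJ/kg
liquid 100→37.0 °C: -263.34 kJ/kg
Δh = -65.01 + -2256 + -263.34 = -2584.3 kJ/kg
Q = ṁ·Δh = 121.8 kg/min × -2584.3 kJ/kg = -314770 kJ/min
|Q| = 5246.2 kW = 5.2462 MW

Q_c = 5.25 MW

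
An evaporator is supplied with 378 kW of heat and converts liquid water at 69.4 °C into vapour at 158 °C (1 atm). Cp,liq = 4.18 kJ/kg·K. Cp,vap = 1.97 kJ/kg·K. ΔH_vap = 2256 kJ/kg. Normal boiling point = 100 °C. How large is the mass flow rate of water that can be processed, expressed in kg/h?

Δh = 4.18×(100−69.4) + 2256 + 1.97×(158−100) = 2498.2 kJ/kg
Q = 378 kW = 378 kJ/s = 1.3608e+06 kJ/h
ṁ = Q/Δh = 1.3608e+06 / 2498.2 = 544.72 kg/h

ṁ = 545 kg/h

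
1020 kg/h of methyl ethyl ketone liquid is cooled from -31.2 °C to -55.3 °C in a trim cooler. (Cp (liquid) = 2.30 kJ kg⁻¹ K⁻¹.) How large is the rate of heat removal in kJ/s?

Q = ṁ·Cp·ΔT = 1020 × 2.30 × (-55.3 − -31.2) = -56539 kJ/h
Converting: 56539 / 3600 s = 15.705 kW

Q_c = 15.7 kJ/s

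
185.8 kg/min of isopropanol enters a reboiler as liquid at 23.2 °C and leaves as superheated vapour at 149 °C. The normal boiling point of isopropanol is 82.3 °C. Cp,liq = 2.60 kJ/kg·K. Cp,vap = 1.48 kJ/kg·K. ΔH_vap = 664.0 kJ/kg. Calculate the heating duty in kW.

Q = 2840 kW

liquid 23.2→82.3 °C: 153.66 kJ/kg
vaporisation at 82.3 °C: 664 kJ/kg
vapour 82.3→149 °C: 98.716 kJ/kg
Δh = 153.66 + 664 + 98.716 = 916.38 kJ/kg
Q = ṁ·Δh = 185.8 kg/min × 916.38 kJ/kg = 170260 kJ/min
|Q| = 2837.7 kW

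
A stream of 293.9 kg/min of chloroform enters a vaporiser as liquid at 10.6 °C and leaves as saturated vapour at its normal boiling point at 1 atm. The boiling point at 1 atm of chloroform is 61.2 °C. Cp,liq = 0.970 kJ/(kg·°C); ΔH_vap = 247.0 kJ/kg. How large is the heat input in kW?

Q = 1450 kW

liquid 10.6→61.2 °C: 49.082 kJ/kg
vaporisation at 61.2 °C: 247 kJ/kg
Δh = 49.082 + 247 = 296.08 kJ/kg
Q = ṁ·Δh = 293.9 kg/min × 296.08 kJ/kg = 87018 kJ/min
|Q| = 1450.3 kW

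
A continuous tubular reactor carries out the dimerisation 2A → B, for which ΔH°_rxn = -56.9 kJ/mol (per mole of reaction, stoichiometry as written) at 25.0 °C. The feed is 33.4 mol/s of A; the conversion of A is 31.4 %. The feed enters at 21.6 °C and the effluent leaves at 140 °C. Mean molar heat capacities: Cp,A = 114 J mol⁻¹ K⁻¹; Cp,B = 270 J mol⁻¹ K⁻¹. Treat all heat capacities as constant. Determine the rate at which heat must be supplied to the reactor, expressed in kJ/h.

Extent of reaction ξ = 0.314 × 33.4 / 2 = 5.2438 mol/s
Reaction term: ξ·ΔH°_rxn = 5.2438 × -56.9 = -298.37 kJ/s
Sensible, feed 21.6→25 °C: 12.946 kJ/s
Outlet flows (mol/s): A 22.912, B 5.2438
Sensible, products 25→140 °C: 463.2 kJ/s
Q = ΔH = 177.78 kJ/s = 177.78 kW
Heat supplied = 639990 kJ/h

Q_in = 640000 kJ/h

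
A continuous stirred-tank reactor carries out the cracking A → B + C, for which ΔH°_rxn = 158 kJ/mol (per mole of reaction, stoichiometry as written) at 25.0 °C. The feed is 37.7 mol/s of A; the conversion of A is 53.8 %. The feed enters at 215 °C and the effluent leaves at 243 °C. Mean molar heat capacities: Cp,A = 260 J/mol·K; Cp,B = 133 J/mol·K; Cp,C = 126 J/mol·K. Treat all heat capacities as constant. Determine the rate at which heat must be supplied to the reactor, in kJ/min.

Extent of reaction ξ = 0.538 × 37.7 = 20.283 mol/s
Reaction term: ξ·ΔH°_rxn = 20.283 × 158 = 3204.7 kJ/s
Sensible, feed 215→25 °C: -1862.4 kJ/s
Outlet flows (mol/s): A 17.417, B 20.283, C 20.283
Sensible, products 25→243 °C: 2132.4 kJ/s
Q = ΔH = 3474.7 kJ/s = 3474.7 kW
Heat supplied = 208480 kJ/min

Q_in = 208000 kJ/min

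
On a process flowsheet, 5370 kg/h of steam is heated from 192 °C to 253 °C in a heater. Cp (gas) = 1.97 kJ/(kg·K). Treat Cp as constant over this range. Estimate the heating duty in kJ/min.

Q = ṁ·Cp·ΔT = 5370 × 1.97 × (253 − 192) = 645310 kJ/h
Converting: 645310 / 3600 s = 179.25 kW
Heating duty = 10755 kJ/min

Q = 10800 kJ/min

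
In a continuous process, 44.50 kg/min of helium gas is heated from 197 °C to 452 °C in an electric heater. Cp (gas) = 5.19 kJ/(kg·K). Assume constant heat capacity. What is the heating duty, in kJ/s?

Q = ṁ·Cp·ΔT = 44.50 × 5.19 × (452 − 197) = 58894 kJ/min
Converting: 58894 / 60 s = 981.56 kW

Q = 982 kJ/s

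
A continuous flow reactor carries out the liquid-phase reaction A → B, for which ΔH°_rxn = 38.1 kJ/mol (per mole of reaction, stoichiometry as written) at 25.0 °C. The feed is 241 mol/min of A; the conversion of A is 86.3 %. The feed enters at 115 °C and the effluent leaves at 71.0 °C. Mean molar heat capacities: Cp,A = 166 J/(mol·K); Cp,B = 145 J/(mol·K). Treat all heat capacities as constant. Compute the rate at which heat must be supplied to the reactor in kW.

Q_in = 99.4 kW

Extent of reaction ξ = 0.863 × 241 = 207.98 mol/min
Reaction term: ξ·ΔH°_rxn = 207.98 × 38.1 = 7924.2 kJ/min
Sensible, feed 115→25 °C: -3600.5 kJ/min
Outlet flows (mol/min): A 33.017, B 207.98
Sensible, products 25→71.0 °C: 1639.4 kJ/min
Q = ΔH = 5963 kJ/min = 99.383 kW
Heat supplied = 99.383 kW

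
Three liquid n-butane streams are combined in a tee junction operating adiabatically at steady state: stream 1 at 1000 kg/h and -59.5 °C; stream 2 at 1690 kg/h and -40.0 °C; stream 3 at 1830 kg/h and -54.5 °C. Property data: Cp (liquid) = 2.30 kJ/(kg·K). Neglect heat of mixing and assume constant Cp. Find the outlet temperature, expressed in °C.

T_out = -50.2 °C

Adiabatic, steady state ⇒ Σ ṁᵢCp,ᵢ(T_out − Tᵢ) = 0
Σ ṁᵢCp,ᵢTᵢ = 1000×2.30×-59.5 + 1690×2.30×-40.0 + 1830×2.30×-54.5 = -521720
Σ ṁᵢCp,ᵢ = 1000×2.30 + 1690×2.30 + 1830×2.30 = 10396
T_out = -521720 / 10396 = -50.185 °C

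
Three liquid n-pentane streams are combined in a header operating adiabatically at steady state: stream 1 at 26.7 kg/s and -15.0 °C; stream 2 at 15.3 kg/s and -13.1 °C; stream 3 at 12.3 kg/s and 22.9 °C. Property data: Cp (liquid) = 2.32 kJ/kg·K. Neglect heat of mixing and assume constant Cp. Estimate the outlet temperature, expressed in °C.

Energy balance with Q = 0: Σ ṁᵢCp,ᵢ(T_out − Tᵢ) = 0
Σ ṁᵢCp,ᵢTᵢ = 26.7×2.32×-15.0 + 15.3×2.32×-13.1 + 12.3×2.32×22.9 = -740.68
Σ ṁᵢCp,ᵢ = 26.7×2.32 + 15.3×2.32 + 12.3×2.32 = 125.98
T_out = -740.68 / 125.98 = -5.8796 °C

T_out = -5.88 °C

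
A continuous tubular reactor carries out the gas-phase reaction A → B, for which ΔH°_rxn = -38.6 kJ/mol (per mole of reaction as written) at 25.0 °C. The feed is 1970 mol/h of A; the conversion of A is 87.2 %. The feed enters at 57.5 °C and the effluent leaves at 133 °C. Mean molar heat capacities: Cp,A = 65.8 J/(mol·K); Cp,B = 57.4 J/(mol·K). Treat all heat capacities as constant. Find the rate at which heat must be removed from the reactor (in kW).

Extent of reaction ξ = 0.872 × 1970 = 1717.8 mol/h
Reaction term: ξ·ΔH°_rxn = 1717.8 × -38.6 = -66309 kJ/h
Sensible, feed 57.5→25 °C: -4212.8 kJ/h
Outlet flows (mol/h): A 252.16, B 1717.8
Sensible, products 25→133 °C: 12441 kJ/h
Q = ΔH = -58080 kJ/h = -16.133 kW
Heat removed = 16.133 kW

Q_out = 16.1 kW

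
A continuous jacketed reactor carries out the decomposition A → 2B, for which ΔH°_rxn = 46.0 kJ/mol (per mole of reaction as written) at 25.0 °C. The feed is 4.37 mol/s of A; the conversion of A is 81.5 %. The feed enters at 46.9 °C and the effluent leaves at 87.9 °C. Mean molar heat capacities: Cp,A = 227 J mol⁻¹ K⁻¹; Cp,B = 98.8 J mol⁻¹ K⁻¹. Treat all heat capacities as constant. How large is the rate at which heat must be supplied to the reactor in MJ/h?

Q_in = 712 MJ/h

Extent of reaction ξ = 0.815 × 4.37 = 3.5615 mol/s
Reaction term: ξ·ΔH°_rxn = 3.5615 × 46.0 = 163.83 kJ/s
Sensible, feed 46.9→25 °C: -21.725 kJ/s
Outlet flows (mol/s): A 0.80845, B 7.1231
Sensible, products 25→87.9 °C: 55.81 kJ/s
Q = ΔH = 197.92 kJ/s = 197.92 kW
Heat supplied = 712.5 MJ/h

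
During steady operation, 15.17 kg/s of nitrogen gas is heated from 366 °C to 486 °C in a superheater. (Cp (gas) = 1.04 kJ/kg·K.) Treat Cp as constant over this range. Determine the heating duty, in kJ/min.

Q = 114000 kJ/min

Q = ṁ·Cp·ΔT = 15.17 × 1.04 × (486 − 366) = 1893.2 kJ/s
Heating duty = 113590 kJ/min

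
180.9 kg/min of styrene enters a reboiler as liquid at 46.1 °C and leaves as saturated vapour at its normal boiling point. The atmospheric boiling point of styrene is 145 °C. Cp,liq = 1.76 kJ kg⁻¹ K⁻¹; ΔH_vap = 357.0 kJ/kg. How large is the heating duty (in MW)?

liquid 46.1→145 °C: 174.06 kJ/kg
vaporisation at 145 °C: 357 kJ/kg
Δh = 174.06 + 357 = 531.06 kJ/kg
Q = ṁ·Δh = 180.9 kg/min × 531.06 kJ/kg = 96069 kJ/min
|Q| = 1601.2 kW = 1.6012 MW

Q = 1.60 MW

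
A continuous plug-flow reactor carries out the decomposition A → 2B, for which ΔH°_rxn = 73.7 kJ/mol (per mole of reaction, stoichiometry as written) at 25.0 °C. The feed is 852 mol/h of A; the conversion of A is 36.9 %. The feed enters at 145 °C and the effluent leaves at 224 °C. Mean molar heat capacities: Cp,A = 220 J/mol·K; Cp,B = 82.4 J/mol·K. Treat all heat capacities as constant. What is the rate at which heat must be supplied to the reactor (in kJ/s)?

Extent of reaction ξ = 0.369 × 852 = 314.39 mol/h
Reaction term: ξ·ΔH°_rxn = 314.39 × 73.7 = 23170 kJ/h
Sensible, feed 145→25 °C: -22493 kJ/h
Outlet flows (mol/h): A 537.61, B 628.78
Sensible, products 25→224 °C: 33847 kJ/h
Q = ΔH = 34525 kJ/h = 9.5902 kW
Heat supplied = 9.5902 kJ/s

Q_in = 9.59 kJ/s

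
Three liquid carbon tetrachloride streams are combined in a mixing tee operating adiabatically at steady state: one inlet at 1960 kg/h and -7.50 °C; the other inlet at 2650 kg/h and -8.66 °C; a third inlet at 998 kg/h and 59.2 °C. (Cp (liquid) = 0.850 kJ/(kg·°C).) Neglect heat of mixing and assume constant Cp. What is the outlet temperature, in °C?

No heat crosses the boundary, so H_out = H_in.
Σ ṁᵢCp,ᵢTᵢ = 1960×0.850×-7.50 + 2650×0.850×-8.66 + 998×0.850×59.2 = 18218
Σ ṁᵢCp,ᵢ = 1960×0.850 + 2650×0.850 + 998×0.850 = 4766.8
T_out = 18218 / 4766.8 = 3.8218 °C

T_out = 3.82 °C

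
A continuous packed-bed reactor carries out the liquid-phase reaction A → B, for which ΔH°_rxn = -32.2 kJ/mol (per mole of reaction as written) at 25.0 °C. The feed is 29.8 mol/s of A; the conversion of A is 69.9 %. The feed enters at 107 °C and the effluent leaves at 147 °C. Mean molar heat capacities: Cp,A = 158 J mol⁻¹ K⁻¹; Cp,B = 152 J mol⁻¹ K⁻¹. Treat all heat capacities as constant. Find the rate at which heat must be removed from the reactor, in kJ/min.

Q_out = 29900 kJ/min

Extent of reaction ξ = 0.699 × 29.8 = 20.83 mol/s
Reaction term: ξ·ΔH°_rxn = 20.83 × -32.2 = -670.73 kJ/s
Sensible, feed 107→25 °C: -386.09 kJ/s
Outlet flows (mol/s): A 8.9698, B 20.83
Sensible, products 25→147 °C: 559.18 kJ/s
Q = ΔH = -497.64 kJ/s = -497.64 kW
Heat removed = 29859 kJ/min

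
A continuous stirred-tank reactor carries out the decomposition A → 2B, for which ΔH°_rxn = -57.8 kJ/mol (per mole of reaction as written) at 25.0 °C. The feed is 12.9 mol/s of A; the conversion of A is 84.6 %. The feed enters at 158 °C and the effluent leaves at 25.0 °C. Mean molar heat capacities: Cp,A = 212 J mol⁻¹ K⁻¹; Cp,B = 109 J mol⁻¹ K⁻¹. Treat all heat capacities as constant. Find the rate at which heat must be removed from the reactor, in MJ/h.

Extent of reaction ξ = 0.846 × 12.9 = 10.913 mol/s
Reaction term: ξ·ΔH°_rxn = 10.913 × -57.8 = -630.79 kJ/s
Sensible, feed 158→25 °C: -363.73 kJ/s
Outlet flows (mol/s): A 1.9866, B 21.827
Sensible, products 25→25.0 °C: 0 kJ/s
Q = ΔH = -994.52 kJ/s = -994.52 kW
Heat removed = 3580.3 MJ/h

Q_out = 3580 MJ/h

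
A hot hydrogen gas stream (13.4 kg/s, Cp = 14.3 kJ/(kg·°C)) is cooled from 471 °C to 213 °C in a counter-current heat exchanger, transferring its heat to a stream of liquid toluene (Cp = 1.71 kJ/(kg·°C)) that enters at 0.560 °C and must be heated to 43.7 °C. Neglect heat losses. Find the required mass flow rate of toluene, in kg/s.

ṁ_c = 670 kg/s

Heat released by hot stream: Q = 13.4 × 14.3 × (471 − 213) = 49438 kJ/s
Energy balance on cold side (adiabatic exchanger): Q = ṁ_c·Cp_c·(T_c,out − T_c,in)
ṁ_c = 49438 / [1.71 × (43.7 − 0.560)] = 670.17 kg/s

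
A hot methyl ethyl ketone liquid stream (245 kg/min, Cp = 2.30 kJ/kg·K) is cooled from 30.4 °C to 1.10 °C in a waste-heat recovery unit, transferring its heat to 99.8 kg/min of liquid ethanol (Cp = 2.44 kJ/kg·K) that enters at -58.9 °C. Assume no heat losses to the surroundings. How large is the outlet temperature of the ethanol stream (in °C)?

T_c,out = 8.90 °C

Heat released by hot stream: Q = 245 × 2.30 × (30.4 − 1.10) = 16511 kJ/min
Energy balance on cold side (adiabatic exchanger): Q = ṁ_c·Cp_c·(T_c,out − T_c,in)
T_c,out = -58.9 + 16511/(99.8 × 2.44) = 8.9018 °C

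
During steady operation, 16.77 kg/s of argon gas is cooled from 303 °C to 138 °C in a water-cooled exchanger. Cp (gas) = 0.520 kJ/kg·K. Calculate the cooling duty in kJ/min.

Q = ṁ·Cp·ΔT = 16.77 × 0.520 × (138 − 303) = -1438.9 kJ/s
Cooling duty = 86332 kJ/min

Q_c = 86300 kJ/min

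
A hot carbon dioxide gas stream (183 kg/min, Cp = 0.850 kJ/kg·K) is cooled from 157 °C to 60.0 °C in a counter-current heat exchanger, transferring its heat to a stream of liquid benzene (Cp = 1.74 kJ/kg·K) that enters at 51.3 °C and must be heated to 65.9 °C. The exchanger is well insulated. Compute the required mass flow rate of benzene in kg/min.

ṁ_c = 594 kg/min

Heat released by hot stream: Q = 183 × 0.850 × (157 − 60.0) = 15088 kJ/min
Energy balance on cold side (adiabatic exchanger): Q = ṁ_c·Cp_c·(T_c,out − T_c,in)
ṁ_c = 15088 / [1.74 × (65.9 − 51.3)] = 593.94 kg/min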